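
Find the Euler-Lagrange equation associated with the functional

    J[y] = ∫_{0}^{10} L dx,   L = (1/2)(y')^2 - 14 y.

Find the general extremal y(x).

The Lagrangian is L = (1/2)(y')^2 - 14 y.
∂L/∂y = -14.
∂L/∂y' = y'.
The Euler-Lagrange equation d/dx(∂L/∂y') − ∂L/∂y = 0 becomes:
    y'' + 14 = 0
General solution: y(x) = -7 x^2 + A x + B, where A and B are arbitrary constants fixed by the endpoint conditions.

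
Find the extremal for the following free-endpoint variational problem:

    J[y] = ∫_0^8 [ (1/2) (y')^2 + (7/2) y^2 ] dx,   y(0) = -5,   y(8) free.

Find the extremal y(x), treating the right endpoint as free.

The Lagrangian L = (1/2) (y')^2 + (7/2) y^2 gives
    ∂L/∂y = 7 y,   ∂L/∂y' = y'.
Euler-Lagrange: y'' − 7 y = 0.
With k = sqrt(7), the general solution is
    y(x) = A cosh(sqrt(7) x) + B sinh(sqrt(7) x).
Fixed left endpoint y(0) = -5 ⇒ A = -5.
The right endpoint x = 8 is free, so the natural (transversality) condition is ∂L/∂y' |_{x=8} = 0, i.e. y'(8) = 0.
Compute y'(x) = A k sinh(k x) + B k cosh(k x), so
    y'(8) = A k sinh(k·8) + B k cosh(k·8) = 0
    ⇒ B = −A tanh(k·8) = 5 tanh(sqrt(7)·8).
Therefore the extremal is
    y(x) = −5 cosh(sqrt(7) x) + 5 tanh(sqrt(7)·8) sinh(sqrt(7) x).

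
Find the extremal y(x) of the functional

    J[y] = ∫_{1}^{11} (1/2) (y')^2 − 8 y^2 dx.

The Lagrangian is L = (1/2) (y')^2 − 8 y^2.
Compute ∂L/∂y = -16y, ∂L/∂y' = y'.
The Euler-Lagrange equation d/dx(∂L/∂y') − ∂L/∂y = 0 reduces to
    y'' + 16 y = 0.
Its general solution is
    y(x) = A sin(4x) + B cos(4x),
with A, B fixed by the endpoint conditions.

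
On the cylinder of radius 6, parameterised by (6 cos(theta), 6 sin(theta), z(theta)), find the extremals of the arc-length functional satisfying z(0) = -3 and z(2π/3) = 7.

Parameterise the cylinder of radius R = 6 as
    r(θ) = (6 cos θ, 6 sin θ, z(θ)).
The arc-length element is
    ds = sqrt(36 + (dz/dθ)^2) dθ,
so the Lagrangian is L = sqrt(36 + z'^2).
L depends on z' only, not on z or θ, so ∂L/∂z = 0 and
    ∂L/∂z' = z' / sqrt(36 + z'^2).
The Euler-Lagrange equation gives
    d/dθ( z' / sqrt(36 + z'^2) ) = 0,
so z' is constant. Integrating once:
    z(θ) = a θ + b,
a helix on the cylinder (a straight line when the cylinder is unrolled). The constants a, b are determined by the endpoint conditions.
With endpoint conditions z(0) = -3 and z(2π/3) = 7: from z(0) = b we get b = -3, and a·2π/3 + -3 = 7 gives a = 15/π, so
    z(θ) = (15/π) θ − 3.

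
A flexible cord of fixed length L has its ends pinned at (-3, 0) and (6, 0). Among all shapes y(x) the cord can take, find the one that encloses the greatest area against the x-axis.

Set up the augmented Lagrangian using a multiplier λ for the length constraint:
    F(y, y') = y − λ sqrt(1 + y'^2).
F has no explicit x dependence, so the Beltrami identity yields a first integral
    F − y' ∂F/∂y' = C.
Compute ∂F/∂y' = −λ y' / sqrt(1 + y'^2). Then
    y − λ sqrt(1 + y'^2) + λ y'^2 / sqrt(1 + y'^2) = C
    ⇒  y − λ / sqrt(1 + y'^2) = C.
Solving for y' and integrating gives
    (x − a)^2 + (y − b)^2 = λ^2,
a circular arc of radius λ. The constants a, b are determined by the endpoint conditions y(-3) = y(6) = 0, and λ is fixed implicitly by the length constraint
    ∫_{-3}^{6} sqrt(1 + y'^2) dx = L.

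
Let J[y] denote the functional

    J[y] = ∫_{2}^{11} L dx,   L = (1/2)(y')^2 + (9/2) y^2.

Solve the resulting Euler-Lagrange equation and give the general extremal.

The Lagrangian is L = (1/2)(y')^2 + (9/2) y^2.
∂L/∂y = 9y.
∂L/∂y' = y'.
The Euler-Lagrange equation d/dx(∂L/∂y') − ∂L/∂y = 0 becomes:
    y'' - 9 y = 0
General solution: y(x) = A e^(3x) + B e^(-3x), where A and B are arbitrary constants fixed by the endpoint conditions.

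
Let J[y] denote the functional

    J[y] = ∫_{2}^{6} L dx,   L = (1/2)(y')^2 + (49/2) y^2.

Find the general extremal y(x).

The Lagrangian is L = (1/2)(y')^2 + (49/2) y^2.
∂L/∂y = 49y.
∂L/∂y' = y'.
The Euler-Lagrange equation d/dx(∂L/∂y') − ∂L/∂y = 0 becomes:
    y'' - 49 y = 0
General solution: y(x) = A e^(7x) + B e^(-7x), where A and B are arbitrary constants fixed by the endpoint conditions.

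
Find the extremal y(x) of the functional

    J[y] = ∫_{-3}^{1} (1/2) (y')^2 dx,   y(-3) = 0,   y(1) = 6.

The Lagrangian is L = (1/2) (y')^2.
Compute ∂L/∂y = 0, ∂L/∂y' = y'.
The Euler-Lagrange equation d/dx(∂L/∂y') − ∂L/∂y = 0 reduces to
    y'' = 0.
Its general solution is
    y(x) = A x + B,
with A, B fixed by the endpoint conditions.
Applying the endpoint conditions y(-3) = 0 and y(1) = 6: solve A·-3 + B = 0 and A·1 + B = 6. Subtracting gives A(1 − -3) = 6 − 0, so A = 3/2, and B = 0 − A·-3 = 9/2. Therefore
    y(x) = (3/2) x + 9/2.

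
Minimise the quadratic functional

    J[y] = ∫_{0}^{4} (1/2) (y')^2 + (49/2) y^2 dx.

The Lagrangian is L = (1/2) (y')^2 + (49/2) y^2.
Compute ∂L/∂y = 49y, ∂L/∂y' = y'.
The Euler-Lagrange equation d/dx(∂L/∂y') − ∂L/∂y = 0 reduces to
    y'' − 49 y = 0.
Its general solution is
    y(x) = A e^(7x) + B e^(−7x),
with A, B fixed by the endpoint conditions.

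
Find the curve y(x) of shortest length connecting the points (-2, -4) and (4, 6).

Arc-length functional: J[y] = ∫ sqrt(1 + (y')^2) dx.
Lagrangian L = sqrt(1 + (y')^2) has no explicit y dependence, so ∂L/∂y = 0 and the Euler-Lagrange equation gives
    d/dx( y' / sqrt(1 + (y')^2) ) = 0  ⇒  y' / sqrt(1 + (y')^2) = const.
Hence y' is constant, so y(x) is affine.
Fitting the endpoints (-2, -4) and (4, 6):
    slope m = (6 − (-4)) / (4 − (-2)) = 5/3,
    intercept c = (-4) − m·(-2) = -2/3.
Extremal: y(x) = (5/3) x - 2/3.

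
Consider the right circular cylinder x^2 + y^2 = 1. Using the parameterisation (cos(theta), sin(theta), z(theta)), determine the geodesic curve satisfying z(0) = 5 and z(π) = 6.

Parameterise the cylinder of radius R = 1 as
    r(θ) = (cos θ, sin θ, z(θ)).
The arc-length element is
    ds = sqrt(1 + (dz/dθ)^2) dθ,
so the Lagrangian is L = sqrt(1 + z'^2).
L depends on z' only, not on z or θ, so ∂L/∂z = 0 and
    ∂L/∂z' = z' / sqrt(1 + z'^2).
The Euler-Lagrange equation gives
    d/dθ( z' / sqrt(1 + z'^2) ) = 0,
so z' is constant. Integrating once:
    z(θ) = a θ + b,
a helix on the cylinder (a straight line when the cylinder is unrolled). The constants a, b are determined by the endpoint conditions.
With endpoint conditions z(0) = 5 and z(π) = 6: from z(0) = b we get b = 5, and a·π + 5 = 6 gives a = 1/π, so
    z(θ) = (1/π) θ + 5.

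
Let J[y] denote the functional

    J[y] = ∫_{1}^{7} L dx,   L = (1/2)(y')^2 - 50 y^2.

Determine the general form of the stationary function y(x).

The Lagrangian is L = (1/2)(y')^2 - 50 y^2.
∂L/∂y = -100y.
∂L/∂y' = y'.
The Euler-Lagrange equation d/dx(∂L/∂y') − ∂L/∂y = 0 becomes:
    y'' + 100 y = 0
General solution: y(x) = A sin(10x) + B cos(10x), where A and B are arbitrary constants fixed by the endpoint conditions.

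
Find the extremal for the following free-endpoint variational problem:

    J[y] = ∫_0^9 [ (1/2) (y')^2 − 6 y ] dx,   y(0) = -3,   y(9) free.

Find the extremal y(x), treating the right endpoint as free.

The Lagrangian L = (1/2) (y')^2 − 6 y gives
    ∂L/∂y = −6,   ∂L/∂y' = y'.
Euler-Lagrange: d/dx(y') − (−6) = 0, i.e. y'' + 6 = 0, so
    y(x) = −(6/2) x^2 + C1 x + C2.
Fixed left endpoint y(0) = -3 ⇒ C2 = -3.
The right endpoint x = 9 is free, so the natural (transversality) condition is ∂L/∂y' |_{x=9} = 0, i.e. y'(9) = 0.
Compute y'(x) = −6 x + C1, so y'(9) = −54 + C1 = 0 ⇒ C1 = 54.
Therefore the extremal is
    y(x) = −3 x^2 + 54 x − 3.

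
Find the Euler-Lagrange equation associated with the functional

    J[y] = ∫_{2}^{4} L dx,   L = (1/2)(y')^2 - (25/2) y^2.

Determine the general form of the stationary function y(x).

The Lagrangian is L = (1/2)(y')^2 - (25/2) y^2.
∂L/∂y = -25y.
∂L/∂y' = y'.
The Euler-Lagrange equation d/dx(∂L/∂y') − ∂L/∂y = 0 becomes:
    y'' + 25 y = 0
General solution: y(x) = A sin(5x) + B cos(5x), where A and B are arbitrary constants fixed by the endpoint conditions.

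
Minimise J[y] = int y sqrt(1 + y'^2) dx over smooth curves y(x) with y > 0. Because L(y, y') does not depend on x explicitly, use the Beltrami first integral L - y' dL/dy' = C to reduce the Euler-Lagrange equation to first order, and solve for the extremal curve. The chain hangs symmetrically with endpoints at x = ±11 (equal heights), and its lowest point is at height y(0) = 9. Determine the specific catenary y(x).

The Lagrangian L(y, y') = y sqrt(1 + y'^2) has no explicit x dependence, so the Beltrami identity applies:
    L − y' ∂L/∂y' = C.
Compute ∂L/∂y' = y · y' / sqrt(1 + y'^2). Then
    L − y' ∂L/∂y'
    = y sqrt(1 + y'^2) − y · y'^2 / sqrt(1 + y'^2)
    = y (1 + y'^2 − y'^2) / sqrt(1 + y'^2)
    = y / sqrt(1 + y'^2) = C.
Squaring gives y^2 = C^2 (1 + y'^2), i.e.
    y'^2 = y^2 / C^2 − 1.
Separating variables,
    dy / sqrt(y^2 − C^2) = dx / C,
and integrating gives arccosh(y / C) = (x − a)/C, so
    y(x) = C cosh((x − a)/C),
the catenary. The constants C and a are fixed by the two endpoint conditions (and, for the hanging-chain problem, the length constraint selects C).
Now fit the given data. The endpoints x = ±11 are symmetric at equal height, so the catenary is even about its minimum: a = 0 and y(x) = C cosh(x/C). The lowest point is y(0) = C cosh(0) = C, and we are told y(0) = 9, so C = 9. Therefore
    y(x) = 9 cosh(x/9),
and at the endpoints
    y(±11) = 9 cosh(11/9).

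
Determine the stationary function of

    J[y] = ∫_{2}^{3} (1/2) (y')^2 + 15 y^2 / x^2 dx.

The Lagrangian is L = (1/2) (y')^2 + 15 y^2 / x^2.
Compute ∂L/∂y = 30y/x^2, ∂L/∂y' = y'.
The Euler-Lagrange equation d/dx(∂L/∂y') − ∂L/∂y = 0 reduces to
    y'' − 30/x^2 · y = 0  (x > 0).
Its general solution is
    y(x) = A x^6 + B x^(-5),
with A, B fixed by the endpoint conditions.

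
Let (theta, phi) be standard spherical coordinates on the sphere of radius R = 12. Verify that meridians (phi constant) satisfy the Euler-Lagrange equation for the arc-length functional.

On the sphere of radius R = 12 with spherical coordinates (θ, φ), the induced metric is
    ds^2 = 144(dθ^2 + sin^2(θ) dφ^2).
Using θ as the parameter, the arc-length functional becomes
    J[φ] = ∫ 12 sqrt(1 + sin^2(θ) (dφ/dθ)^2) dθ.
So L = 12 sqrt(1 + sin^2(θ) φ'^2). Compute
    ∂L/∂φ = 0  (L has no explicit φ dependence),
    ∂L/∂φ' = 12 sin^2(θ) φ' / sqrt(1 + sin^2(θ) φ'^2).
For the candidate φ(θ) = c (constant), φ' = 0, so ∂L/∂φ' evaluated along the candidate vanishes, and ∂L/∂φ is identically zero. Hence
    d/dθ(∂L/∂φ') − ∂L/∂φ = 0
is satisfied. Therefore meridians φ = const are extremals of arc length — they are geodesics on the sphere.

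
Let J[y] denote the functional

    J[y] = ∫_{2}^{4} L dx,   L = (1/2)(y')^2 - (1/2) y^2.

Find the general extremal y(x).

The Lagrangian is L = (1/2)(y')^2 - (1/2) y^2.
∂L/∂y = -y.
∂L/∂y' = y'.
The Euler-Lagrange equation d/dx(∂L/∂y') − ∂L/∂y = 0 becomes:
    y'' + y = 0
General solution: y(x) = A sin(x) + B cos(x), where A and B are arbitrary constants fixed by the endpoint conditions.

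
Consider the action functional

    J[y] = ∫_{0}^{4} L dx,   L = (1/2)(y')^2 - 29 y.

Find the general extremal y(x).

The Lagrangian is L = (1/2)(y')^2 - 29 y.
∂L/∂y = -29.
∂L/∂y' = y'.
The Euler-Lagrange equation d/dx(∂L/∂y') − ∂L/∂y = 0 becomes:
    y'' + 29 = 0
General solution: y(x) = -(29/2) x^2 + A x + B, where A and B are arbitrary constants fixed by the endpoint conditions.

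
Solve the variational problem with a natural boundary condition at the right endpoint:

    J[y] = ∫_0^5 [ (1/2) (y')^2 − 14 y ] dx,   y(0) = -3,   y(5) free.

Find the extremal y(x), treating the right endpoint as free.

The Lagrangian L = (1/2) (y')^2 − 14 y gives
    ∂L/∂y = −14,   ∂L/∂y' = y'.
Euler-Lagrange: d/dx(y') − (−14) = 0, i.e. y'' + 14 = 0, so
    y(x) = −(14/2) x^2 + C1 x + C2.
Fixed left endpoint y(0) = -3 ⇒ C2 = -3.
The right endpoint x = 5 is free, so the natural (transversality) condition is ∂L/∂y' |_{x=5} = 0, i.e. y'(5) = 0.
Compute y'(x) = −14 x + C1, so y'(5) = −70 + C1 = 0 ⇒ C1 = 70.
Therefore the extremal is
    y(x) = −7 x^2 + 70 x − 3.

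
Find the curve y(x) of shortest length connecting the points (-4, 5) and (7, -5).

Arc-length functional: J[y] = ∫ sqrt(1 + (y')^2) dx.
Lagrangian L = sqrt(1 + (y')^2) has no explicit y dependence, so ∂L/∂y = 0 and the Euler-Lagrange equation gives
    d/dx( y' / sqrt(1 + (y')^2) ) = 0  ⇒  y' / sqrt(1 + (y')^2) = const.
Hence y' is constant, so y(x) is affine.
Fitting the endpoints (-4, 5) and (7, -5):
    slope m = ((-5) − 5) / (7 − (-4)) = -10/11,
    intercept c = 5 − m·(-4) = 15/11.
Extremal: y(x) = (-10/11) x + 15/11.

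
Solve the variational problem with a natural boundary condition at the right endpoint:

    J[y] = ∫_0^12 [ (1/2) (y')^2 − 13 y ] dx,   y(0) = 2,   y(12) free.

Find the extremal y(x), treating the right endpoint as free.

The Lagrangian L = (1/2) (y')^2 − 13 y gives
    ∂L/∂y = −13,   ∂L/∂y' = y'.
Euler-Lagrange: d/dx(y') − (−13) = 0, i.e. y'' + 13 = 0, so
    y(x) = −(13/2) x^2 + C1 x + C2.
Fixed left endpoint y(0) = 2 ⇒ C2 = 2.
The right endpoint x = 12 is free, so the natural (transversality) condition is ∂L/∂y' |_{x=12} = 0, i.e. y'(12) = 0.
Compute y'(x) = −13 x + C1, so y'(12) = −156 + C1 = 0 ⇒ C1 = 156.
Therefore the extremal is
    y(x) = −(13/2) x^2 + 156 x + 2.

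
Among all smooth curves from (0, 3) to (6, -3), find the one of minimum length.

Arc-length functional: J[y] = ∫ sqrt(1 + (y')^2) dx.
Lagrangian L = sqrt(1 + (y')^2) has no explicit y dependence, so ∂L/∂y = 0 and the Euler-Lagrange equation gives
    d/dx( y' / sqrt(1 + (y')^2) ) = 0  ⇒  y' / sqrt(1 + (y')^2) = const.
Hence y' is constant, so y(x) is affine.
Fitting the endpoints (0, 3) and (6, -3):
    slope m = ((-3) − 3) / (6 − 0) = -1,
    intercept c = 3 − m·0 = 3.
Extremal: y(x) = -x + 3.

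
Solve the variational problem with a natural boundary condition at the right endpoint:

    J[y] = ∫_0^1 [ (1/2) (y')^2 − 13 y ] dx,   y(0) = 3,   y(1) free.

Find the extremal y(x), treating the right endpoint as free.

The Lagrangian L = (1/2) (y')^2 − 13 y gives
    ∂L/∂y = −13,   ∂L/∂y' = y'.
Euler-Lagrange: d/dx(y') − (−13) = 0, i.e. y'' + 13 = 0, so
    y(x) = −(13/2) x^2 + C1 x + C2.
Fixed left endpoint y(0) = 3 ⇒ C2 = 3.
The right endpoint x = 1 is free, so the natural (transversality) condition is ∂L/∂y' |_{x=1} = 0, i.e. y'(1) = 0.
Compute y'(x) = −13 x + C1, so y'(1) = −13 + C1 = 0 ⇒ C1 = 13.
Therefore the extremal is
    y(x) = −(13/2) x^2 + 13 x + 3.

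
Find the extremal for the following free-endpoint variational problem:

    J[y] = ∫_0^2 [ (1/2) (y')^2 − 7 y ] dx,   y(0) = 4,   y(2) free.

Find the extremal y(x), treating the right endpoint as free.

The Lagrangian L = (1/2) (y')^2 − 7 y gives
    ∂L/∂y = −7,   ∂L/∂y' = y'.
Euler-Lagrange: d/dx(y') − (−7) = 0, i.e. y'' + 7 = 0, so
    y(x) = −(7/2) x^2 + C1 x + C2.
Fixed left endpoint y(0) = 4 ⇒ C2 = 4.
The right endpoint x = 2 is free, so the natural (transversality) condition is ∂L/∂y' |_{x=2} = 0, i.e. y'(2) = 0.
Compute y'(x) = −7 x + C1, so y'(2) = −14 + C1 = 0 ⇒ C1 = 14.
Therefore the extremal is
    y(x) = −(7/2) x^2 + 14 x + 4.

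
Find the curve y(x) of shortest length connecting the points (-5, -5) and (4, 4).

Arc-length functional: J[y] = ∫ sqrt(1 + (y')^2) dx.
Lagrangian L = sqrt(1 + (y')^2) has no explicit y dependence, so ∂L/∂y = 0 and the Euler-Lagrange equation gives
    d/dx( y' / sqrt(1 + (y')^2) ) = 0  ⇒  y' / sqrt(1 + (y')^2) = const.
Hence y' is constant, so y(x) is affine.
Fitting the endpoints (-5, -5) and (4, 4):
    slope m = (4 − (-5)) / (4 − (-5)) = 1,
    intercept c = (-5) − m·(-5) = 0.
Extremal: y(x) = x.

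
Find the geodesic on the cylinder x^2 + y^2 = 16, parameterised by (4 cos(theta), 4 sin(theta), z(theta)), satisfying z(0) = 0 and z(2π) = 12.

Parameterise the cylinder of radius R = 4 as
    r(θ) = (4 cos θ, 4 sin θ, z(θ)).
The arc-length element is
    ds = sqrt(16 + (dz/dθ)^2) dθ,
so the Lagrangian is L = sqrt(16 + z'^2).
L depends on z' only, not on z or θ, so ∂L/∂z = 0 and
    ∂L/∂z' = z' / sqrt(16 + z'^2).
The Euler-Lagrange equation gives
    d/dθ( z' / sqrt(16 + z'^2) ) = 0,
so z' is constant. Integrating once:
    z(θ) = a θ + b,
a helix on the cylinder (a straight line when the cylinder is unrolled). The constants a, b are determined by the endpoint conditions.
With endpoint conditions z(0) = 0 and z(2π) = 12: from z(0) = b we get b = 0, and a·2π + 0 = 12 gives a = 6/π, so
    z(θ) = (6/π) θ.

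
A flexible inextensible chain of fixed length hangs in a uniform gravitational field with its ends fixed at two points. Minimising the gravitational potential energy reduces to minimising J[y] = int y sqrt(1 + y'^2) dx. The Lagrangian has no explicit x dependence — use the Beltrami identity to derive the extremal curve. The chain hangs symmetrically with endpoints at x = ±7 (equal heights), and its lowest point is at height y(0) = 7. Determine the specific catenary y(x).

The Lagrangian L(y, y') = y sqrt(1 + y'^2) has no explicit x dependence, so the Beltrami identity applies:
    L − y' ∂L/∂y' = C.
Compute ∂L/∂y' = y · y' / sqrt(1 + y'^2). Then
    L − y' ∂L/∂y'
    = y sqrt(1 + y'^2) − y · y'^2 / sqrt(1 + y'^2)
    = y (1 + y'^2 − y'^2) / sqrt(1 + y'^2)
    = y / sqrt(1 + y'^2) = C.
Squaring gives y^2 = C^2 (1 + y'^2), i.e.
    y'^2 = y^2 / C^2 − 1.
Separating variables,
    dy / sqrt(y^2 − C^2) = dx / C,
and integrating gives arccosh(y / C) = (x − a)/C, so
    y(x) = C cosh((x − a)/C),
the catenary. The constants C and a are fixed by the two endpoint conditions (and, for the hanging-chain problem, the length constraint selects C).
Now fit the given data. The endpoints x = ±7 are symmetric at equal height, so the catenary is even about its minimum: a = 0 and y(x) = C cosh(x/C). The lowest point is y(0) = C cosh(0) = C, and we are told y(0) = 7, so C = 7. Therefore
    y(x) = 7 cosh(x/7),
and at the endpoints
    y(±7) = 7 cosh(7/7).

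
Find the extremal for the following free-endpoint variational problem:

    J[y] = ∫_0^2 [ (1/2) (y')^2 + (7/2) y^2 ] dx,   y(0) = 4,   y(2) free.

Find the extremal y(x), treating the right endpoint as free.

The Lagrangian L = (1/2) (y')^2 + (7/2) y^2 gives
    ∂L/∂y = 7 y,   ∂L/∂y' = y'.
Euler-Lagrange: y'' − 7 y = 0.
With k = sqrt(7), the general solution is
    y(x) = A cosh(sqrt(7) x) + B sinh(sqrt(7) x).
Fixed left endpoint y(0) = 4 ⇒ A = 4.
The right endpoint x = 2 is free, so the natural (transversality) condition is ∂L/∂y' |_{x=2} = 0, i.e. y'(2) = 0.
Compute y'(x) = A k sinh(k x) + B k cosh(k x), so
    y'(2) = A k sinh(k·2) + B k cosh(k·2) = 0
    ⇒ B = −A tanh(k·2) = − 4 tanh(sqrt(7)·2).
Therefore the extremal is
    y(x) = 4 cosh(sqrt(7) x) − 4 tanh(sqrt(7)·2) sinh(sqrt(7) x).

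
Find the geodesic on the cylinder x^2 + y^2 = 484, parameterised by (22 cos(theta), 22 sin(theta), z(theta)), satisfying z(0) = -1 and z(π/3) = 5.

Parameterise the cylinder of radius R = 22 as
    r(θ) = (22 cos θ, 22 sin θ, z(θ)).
The arc-length element is
    ds = sqrt(484 + (dz/dθ)^2) dθ,
so the Lagrangian is L = sqrt(484 + z'^2).
L depends on z' only, not on z or θ, so ∂L/∂z = 0 and
    ∂L/∂z' = z' / sqrt(484 + z'^2).
The Euler-Lagrange equation gives
    d/dθ( z' / sqrt(484 + z'^2) ) = 0,
so z' is constant. Integrating once:
    z(θ) = a θ + b,
a helix on the cylinder (a straight line when the cylinder is unrolled). The constants a, b are determined by the endpoint conditions.
With endpoint conditions z(0) = -1 and z(π/3) = 5: from z(0) = b we get b = -1, and a·π/3 + -1 = 5 gives a = 18/π, so
    z(θ) = (18/π) θ − 1.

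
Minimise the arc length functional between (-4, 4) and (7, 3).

Arc-length functional: J[y] = ∫ sqrt(1 + (y')^2) dx.
Lagrangian L = sqrt(1 + (y')^2) has no explicit y dependence, so ∂L/∂y = 0 and the Euler-Lagrange equation gives
    d/dx( y' / sqrt(1 + (y')^2) ) = 0  ⇒  y' / sqrt(1 + (y')^2) = const.
Hence y' is constant, so y(x) is affine.
Fitting the endpoints (-4, 4) and (7, 3):
    slope m = (3 − 4) / (7 − (-4)) = -1/11,
    intercept c = 4 − m·(-4) = 40/11.
Extremal: y(x) = (-1/11) x + 40/11.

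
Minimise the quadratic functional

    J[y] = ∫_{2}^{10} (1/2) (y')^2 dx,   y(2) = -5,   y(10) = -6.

The Lagrangian is L = (1/2) (y')^2.
Compute ∂L/∂y = 0, ∂L/∂y' = y'.
The Euler-Lagrange equation d/dx(∂L/∂y') − ∂L/∂y = 0 reduces to
    y'' = 0.
Its general solution is
    y(x) = A x + B,
with A, B fixed by the endpoint conditions.
Applying the endpoint conditions y(2) = -5 and y(10) = -6: solve A·2 + B = -5 and A·10 + B = -6. Subtracting gives A(10 − 2) = -6 − -5, so A = -1/8, and B = -5 − A·2 = -19/4. Therefore
    y(x) = (-1/8) x - 19/4.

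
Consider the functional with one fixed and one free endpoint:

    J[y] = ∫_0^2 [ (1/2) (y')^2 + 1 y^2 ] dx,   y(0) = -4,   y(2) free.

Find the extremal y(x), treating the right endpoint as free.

The Lagrangian L = (1/2) (y')^2 + 1 y^2 gives
    ∂L/∂y = 2 y,   ∂L/∂y' = y'.
Euler-Lagrange: y'' − 2 y = 0.
With k = sqrt(2), the general solution is
    y(x) = A cosh(sqrt(2) x) + B sinh(sqrt(2) x).
Fixed left endpoint y(0) = -4 ⇒ A = -4.
The right endpoint x = 2 is free, so the natural (transversality) condition is ∂L/∂y' |_{x=2} = 0, i.e. y'(2) = 0.
Compute y'(x) = A k sinh(k x) + B k cosh(k x), so
    y'(2) = A k sinh(k·2) + B k cosh(k·2) = 0
    ⇒ B = −A tanh(k·2) = 4 tanh(sqrt(2)·2).
Therefore the extremal is
    y(x) = −4 cosh(sqrt(2) x) + 4 tanh(sqrt(2)·2) sinh(sqrt(2) x).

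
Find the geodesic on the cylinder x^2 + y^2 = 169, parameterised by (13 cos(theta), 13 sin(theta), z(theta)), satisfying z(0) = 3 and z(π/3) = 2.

Parameterise the cylinder of radius R = 13 as
    r(θ) = (13 cos θ, 13 sin θ, z(θ)).
The arc-length element is
    ds = sqrt(169 + (dz/dθ)^2) dθ,
so the Lagrangian is L = sqrt(169 + z'^2).
L depends on z' only, not on z or θ, so ∂L/∂z = 0 and
    ∂L/∂z' = z' / sqrt(169 + z'^2).
The Euler-Lagrange equation gives
    d/dθ( z' / sqrt(169 + z'^2) ) = 0,
so z' is constant. Integrating once:
    z(θ) = a θ + b,
a helix on the cylinder (a straight line when the cylinder is unrolled). The constants a, b are determined by the endpoint conditions.
With endpoint conditions z(0) = 3 and z(π/3) = 2: from z(0) = b we get b = 3, and a·π/3 + 3 = 2 gives a = -3/π, so
    z(θ) = (-3/π) θ + 3.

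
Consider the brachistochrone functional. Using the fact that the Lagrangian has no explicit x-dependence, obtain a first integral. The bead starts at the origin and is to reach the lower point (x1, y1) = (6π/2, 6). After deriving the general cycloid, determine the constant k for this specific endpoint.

The Lagrangian L = sqrt((1 + y'^2) / y) has no explicit x dependence, so the Beltrami identity applies:
    L − y' ∂L/∂y' = C.
Compute ∂L/∂y' = y' / sqrt(y (1 + y'^2)).
Substitute:
    sqrt((1 + y'^2)/y) − y'·y' / sqrt(y (1 + y'^2))
    = (1 + y'^2) / sqrt(y (1 + y'^2)) − y'^2 / sqrt(y (1 + y'^2))
    = 1 / sqrt(y (1 + y'^2)) = C.
Squaring and rearranging gives the first integral
    y (1 + y'^2) = 1/C^2 =: k   (constant).
Solving this first-order ODE by the substitution
    y = (k/2)(1 − cos θ)
yields the cycloid parameterisation
    x(θ) = (k/2)(θ − sin θ),   y(θ) = (k/2)(1 − cos θ).
The constant k is fixed by the endpoint condition.
Now fit the given lower endpoint (x1, y1) = (6π/2, 6). At the bottom of the first arch (θ = π), the parametric equations give
    y(π) = (k/2)(1 − cos π) = k,
    x(π) = (k/2)(π − sin π) = kπ/2.
Matching y(π) = 6 gives k = 6, consistent with x(π) = 6π/2. Therefore the specific cycloid is
    x(θ) = (6/2)(θ − sin θ),   y(θ) = (6/2)(1 − cos θ).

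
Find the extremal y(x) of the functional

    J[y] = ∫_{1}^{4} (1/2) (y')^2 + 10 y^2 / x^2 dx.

The Lagrangian is L = (1/2) (y')^2 + 10 y^2 / x^2.
Compute ∂L/∂y = 20y/x^2, ∂L/∂y' = y'.
The Euler-Lagrange equation d/dx(∂L/∂y') − ∂L/∂y = 0 reduces to
    y'' − 20/x^2 · y = 0  (x > 0).
Its general solution is
    y(x) = A x^5 + B x^(-4),
with A, B fixed by the endpoint conditions.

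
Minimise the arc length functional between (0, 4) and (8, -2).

Arc-length functional: J[y] = ∫ sqrt(1 + (y')^2) dx.
Lagrangian L = sqrt(1 + (y')^2) has no explicit y dependence, so ∂L/∂y = 0 and the Euler-Lagrange equation gives
    d/dx( y' / sqrt(1 + (y')^2) ) = 0  ⇒  y' / sqrt(1 + (y')^2) = const.
Hence y' is constant, so y(x) is affine.
Fitting the endpoints (0, 4) and (8, -2):
    slope m = ((-2) − 4) / (8 − 0) = -3/4,
    intercept c = 4 − m·0 = 4.
Extremal: y(x) = (-3/4) x + 4.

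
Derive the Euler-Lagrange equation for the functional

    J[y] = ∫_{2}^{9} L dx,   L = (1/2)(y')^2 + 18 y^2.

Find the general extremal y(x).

The Lagrangian is L = (1/2)(y')^2 + 18 y^2.
∂L/∂y = 36y.
∂L/∂y' = y'.
The Euler-Lagrange equation d/dx(∂L/∂y') − ∂L/∂y = 0 becomes:
    y'' - 36 y = 0
General solution: y(x) = A e^(6x) + B e^(-6x), where A and B are arbitrary constants fixed by the endpoint conditions.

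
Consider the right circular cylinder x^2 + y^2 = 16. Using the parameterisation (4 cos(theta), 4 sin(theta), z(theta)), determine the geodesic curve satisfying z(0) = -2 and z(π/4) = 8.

Parameterise the cylinder of radius R = 4 as
    r(θ) = (4 cos θ, 4 sin θ, z(θ)).
The arc-length element is
    ds = sqrt(16 + (dz/dθ)^2) dθ,
so the Lagrangian is L = sqrt(16 + z'^2).
L depends on z' only, not on z or θ, so ∂L/∂z = 0 and
    ∂L/∂z' = z' / sqrt(16 + z'^2).
The Euler-Lagrange equation gives
    d/dθ( z' / sqrt(16 + z'^2) ) = 0,
so z' is constant. Integrating once:
    z(θ) = a θ + b,
a helix on the cylinder (a straight line when the cylinder is unrolled). The constants a, b are determined by the endpoint conditions.
With endpoint conditions z(0) = -2 and z(π/4) = 8: from z(0) = b we get b = -2, and a·π/4 + -2 = 8 gives a = 40/π, so
    z(θ) = (40/π) θ − 2.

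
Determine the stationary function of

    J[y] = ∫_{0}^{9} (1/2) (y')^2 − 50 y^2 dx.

The Lagrangian is L = (1/2) (y')^2 − 50 y^2.
Compute ∂L/∂y = -100y, ∂L/∂y' = y'.
The Euler-Lagrange equation d/dx(∂L/∂y') − ∂L/∂y = 0 reduces to
    y'' + 100 y = 0.
Its general solution is
    y(x) = A sin(10x) + B cos(10x),
with A, B fixed by the endpoint conditions.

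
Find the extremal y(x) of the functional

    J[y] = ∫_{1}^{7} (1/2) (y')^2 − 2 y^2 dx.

The Lagrangian is L = (1/2) (y')^2 − 2 y^2.
Compute ∂L/∂y = -4y, ∂L/∂y' = y'.
The Euler-Lagrange equation d/dx(∂L/∂y') − ∂L/∂y = 0 reduces to
    y'' + 4 y = 0.
Its general solution is
    y(x) = A sin(2x) + B cos(2x),
with A, B fixed by the endpoint conditions.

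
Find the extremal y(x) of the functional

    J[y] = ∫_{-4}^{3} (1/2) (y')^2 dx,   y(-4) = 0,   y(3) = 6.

The Lagrangian is L = (1/2) (y')^2.
Compute ∂L/∂y = 0, ∂L/∂y' = y'.
The Euler-Lagrange equation d/dx(∂L/∂y') − ∂L/∂y = 0 reduces to
    y'' = 0.
Its general solution is
    y(x) = A x + B,
with A, B fixed by the endpoint conditions.
Applying the endpoint conditions y(-4) = 0 and y(3) = 6: solve A·-4 + B = 0 and A·3 + B = 6. Subtracting gives A(3 − -4) = 6 − 0, so A = 6/7, and B = 0 − A·-4 = 24/7. Therefore
    y(x) = (6/7) x + 24/7.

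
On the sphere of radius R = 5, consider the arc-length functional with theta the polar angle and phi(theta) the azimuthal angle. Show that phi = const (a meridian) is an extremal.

On the sphere of radius R = 5 with spherical coordinates (θ, φ), the induced metric is
    ds^2 = 25(dθ^2 + sin^2(θ) dφ^2).
Using θ as the parameter, the arc-length functional becomes
    J[φ] = ∫ 5 sqrt(1 + sin^2(θ) (dφ/dθ)^2) dθ.
So L = 5 sqrt(1 + sin^2(θ) φ'^2). Compute
    ∂L/∂φ = 0  (L has no explicit φ dependence),
    ∂L/∂φ' = 5 sin^2(θ) φ' / sqrt(1 + sin^2(θ) φ'^2).
For the candidate φ(θ) = c (constant), φ' = 0, so ∂L/∂φ' evaluated along the candidate vanishes, and ∂L/∂φ is identically zero. Hence
    d/dθ(∂L/∂φ') − ∂L/∂φ = 0
is satisfied. Therefore meridians φ = const are extremals of arc length — they are geodesics on the sphere.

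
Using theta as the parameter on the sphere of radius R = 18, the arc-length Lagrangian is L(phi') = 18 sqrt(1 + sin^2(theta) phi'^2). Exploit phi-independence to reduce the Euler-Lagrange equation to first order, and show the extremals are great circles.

On the sphere of radius R = 18 with spherical coordinates (θ, φ), the induced metric is
    ds^2 = 324(dθ^2 + sin^2(θ) dφ^2).
Parameterise by θ; the arc-length functional is
    J[φ] = ∫ 18 sqrt(1 + sin^2(θ) (dφ/dθ)^2) dθ,
so L = 18 sqrt(1 + sin^2(θ) φ'^2). Compute
    ∂L/∂φ = 0  (L has no explicit φ dependence),
    ∂L/∂φ' = 18 sin^2(θ) φ' / sqrt(1 + sin^2(θ) φ'^2).
Since ∂L/∂φ = 0, the Euler-Lagrange equation
    d/dθ(∂L/∂φ') − ∂L/∂φ = 0
reduces to d/dθ(∂L/∂φ') = 0, i.e. the momentum conjugate to φ is conserved:
    18 sin^2(θ) φ' / sqrt(1 + sin^2(θ) φ'^2) = C.
The overall factor of 18 is constant, so dividing through gives Clairaut's relation sin^2(θ) φ' / sqrt(1 + sin^2(θ) φ'^2) = C' (with C' = C/18). Solving for φ' and integrating gives the great-circle family
    cot(θ) = A cos(φ − φ_0),
i.e. the intersection of the sphere with a plane through the origin. The two constants A and φ_0 (equivalently C and one phase) are fixed by the two endpoint conditions.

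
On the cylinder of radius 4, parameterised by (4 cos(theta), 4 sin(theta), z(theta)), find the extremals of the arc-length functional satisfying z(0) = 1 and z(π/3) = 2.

Parameterise the cylinder of radius R = 4 as
    r(θ) = (4 cos θ, 4 sin θ, z(θ)).
The arc-length element is
    ds = sqrt(16 + (dz/dθ)^2) dθ,
so the Lagrangian is L = sqrt(16 + z'^2).
L depends on z' only, not on z or θ, so ∂L/∂z = 0 and
    ∂L/∂z' = z' / sqrt(16 + z'^2).
The Euler-Lagrange equation gives
    d/dθ( z' / sqrt(16 + z'^2) ) = 0,
so z' is constant. Integrating once:
    z(θ) = a θ + b,
a helix on the cylinder (a straight line when the cylinder is unrolled). The constants a, b are determined by the endpoint conditions.
With endpoint conditions z(0) = 1 and z(π/3) = 2: from z(0) = b we get b = 1, and a·π/3 + 1 = 2 gives a = 3/π, so
    z(θ) = (3/π) θ + 1.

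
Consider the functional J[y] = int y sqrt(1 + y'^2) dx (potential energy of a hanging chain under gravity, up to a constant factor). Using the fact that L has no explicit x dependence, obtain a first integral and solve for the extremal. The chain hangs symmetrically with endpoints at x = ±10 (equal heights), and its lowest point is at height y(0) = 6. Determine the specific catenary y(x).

The Lagrangian L(y, y') = y sqrt(1 + y'^2) has no explicit x dependence, so the Beltrami identity applies:
    L − y' ∂L/∂y' = C.
Compute ∂L/∂y' = y · y' / sqrt(1 + y'^2). Then
    L − y' ∂L/∂y'
    = y sqrt(1 + y'^2) − y · y'^2 / sqrt(1 + y'^2)
    = y (1 + y'^2 − y'^2) / sqrt(1 + y'^2)
    = y / sqrt(1 + y'^2) = C.
Squaring gives y^2 = C^2 (1 + y'^2), i.e.
    y'^2 = y^2 / C^2 − 1.
Separating variables,
    dy / sqrt(y^2 − C^2) = dx / C,
and integrating gives arccosh(y / C) = (x − a)/C, so
    y(x) = C cosh((x − a)/C),
the catenary. The constants C and a are fixed by the two endpoint conditions (and, for the hanging-chain problem, the length constraint selects C).
Now fit the given data. The endpoints x = ±10 are symmetric at equal height, so the catenary is even about its minimum: a = 0 and y(x) = C cosh(x/C). The lowest point is y(0) = C cosh(0) = C, and we are told y(0) = 6, so C = 6. Therefore
    y(x) = 6 cosh(x/6),
and at the endpoints
    y(±10) = 6 cosh(10/6).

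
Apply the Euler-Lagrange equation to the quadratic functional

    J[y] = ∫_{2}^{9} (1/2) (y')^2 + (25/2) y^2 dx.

The Lagrangian is L = (1/2) (y')^2 + (25/2) y^2.
Compute ∂L/∂y = 25y, ∂L/∂y' = y'.
The Euler-Lagrange equation d/dx(∂L/∂y') − ∂L/∂y = 0 reduces to
    y'' − 25 y = 0.
Its general solution is
    y(x) = A e^(5x) + B e^(−5x),
with A, B fixed by the endpoint conditions.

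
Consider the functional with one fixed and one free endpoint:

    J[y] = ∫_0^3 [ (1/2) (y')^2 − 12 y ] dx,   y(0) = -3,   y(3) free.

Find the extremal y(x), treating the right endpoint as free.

The Lagrangian L = (1/2) (y')^2 − 12 y gives
    ∂L/∂y = −12,   ∂L/∂y' = y'.
Euler-Lagrange: d/dx(y') − (−12) = 0, i.e. y'' + 12 = 0, so
    y(x) = −(12/2) x^2 + C1 x + C2.
Fixed left endpoint y(0) = -3 ⇒ C2 = -3.
The right endpoint x = 3 is free, so the natural (transversality) condition is ∂L/∂y' |_{x=3} = 0, i.e. y'(3) = 0.
Compute y'(x) = −12 x + C1, so y'(3) = −36 + C1 = 0 ⇒ C1 = 36.
Therefore the extremal is
    y(x) = −6 x^2 + 36 x − 3.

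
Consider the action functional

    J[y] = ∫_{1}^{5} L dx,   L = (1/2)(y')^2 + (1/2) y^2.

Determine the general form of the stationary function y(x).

The Lagrangian is L = (1/2)(y')^2 + (1/2) y^2.
∂L/∂y = y.
∂L/∂y' = y'.
The Euler-Lagrange equation d/dx(∂L/∂y') − ∂L/∂y = 0 becomes:
    y'' - y = 0
General solution: y(x) = A e^x + B e^(-x), where A and B are arbitrary constants fixed by the endpoint conditions.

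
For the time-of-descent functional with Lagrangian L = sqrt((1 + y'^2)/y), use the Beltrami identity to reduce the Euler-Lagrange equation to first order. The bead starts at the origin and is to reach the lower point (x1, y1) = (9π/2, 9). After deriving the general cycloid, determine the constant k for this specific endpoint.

The Lagrangian L = sqrt((1 + y'^2) / y) has no explicit x dependence, so the Beltrami identity applies:
    L − y' ∂L/∂y' = C.
Compute ∂L/∂y' = y' / sqrt(y (1 + y'^2)).
Substitute:
    sqrt((1 + y'^2)/y) − y'·y' / sqrt(y (1 + y'^2))
    = (1 + y'^2) / sqrt(y (1 + y'^2)) − y'^2 / sqrt(y (1 + y'^2))
    = 1 / sqrt(y (1 + y'^2)) = C.
Squaring and rearranging gives the first integral
    y (1 + y'^2) = 1/C^2 =: k   (constant).
Solving this first-order ODE by the substitution
    y = (k/2)(1 − cos θ)
yields the cycloid parameterisation
    x(θ) = (k/2)(θ − sin θ),   y(θ) = (k/2)(1 − cos θ).
The constant k is fixed by the endpoint condition.
Now fit the given lower endpoint (x1, y1) = (9π/2, 9). At the bottom of the first arch (θ = π), the parametric equations give
    y(π) = (k/2)(1 − cos π) = k,
    x(π) = (k/2)(π − sin π) = kπ/2.
Matching y(π) = 9 gives k = 9, consistent with x(π) = 9π/2. Therefore the specific cycloid is
    x(θ) = (9/2)(θ − sin θ),   y(θ) = (9/2)(1 − cos θ).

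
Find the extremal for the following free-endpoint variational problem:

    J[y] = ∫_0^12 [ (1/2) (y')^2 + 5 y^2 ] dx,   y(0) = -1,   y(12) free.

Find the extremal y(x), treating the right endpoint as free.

The Lagrangian L = (1/2) (y')^2 + 5 y^2 gives
    ∂L/∂y = 10 y,   ∂L/∂y' = y'.
Euler-Lagrange: y'' − 10 y = 0.
With k = sqrt(10), the general solution is
    y(x) = A cosh(sqrt(10) x) + B sinh(sqrt(10) x).
Fixed left endpoint y(0) = -1 ⇒ A = -1.
The right endpoint x = 12 is free, so the natural (transversality) condition is ∂L/∂y' |_{x=12} = 0, i.e. y'(12) = 0.
Compute y'(x) = A k sinh(k x) + B k cosh(k x), so
    y'(12) = A k sinh(k·12) + B k cosh(k·12) = 0
    ⇒ B = −A tanh(k·12) = tanh(sqrt(10)·12).
Therefore the extremal is
    y(x) = −cosh(sqrt(10) x) + tanh(sqrt(10)·12) sinh(sqrt(10) x).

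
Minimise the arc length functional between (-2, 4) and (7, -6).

Arc-length functional: J[y] = ∫ sqrt(1 + (y')^2) dx.
Lagrangian L = sqrt(1 + (y')^2) has no explicit y dependence, so ∂L/∂y = 0 and the Euler-Lagrange equation gives
    d/dx( y' / sqrt(1 + (y')^2) ) = 0  ⇒  y' / sqrt(1 + (y')^2) = const.
Hence y' is constant, so y(x) is affine.
Fitting the endpoints (-2, 4) and (7, -6):
    slope m = ((-6) − 4) / (7 − (-2)) = -10/9,
    intercept c = 4 − m·(-2) = 16/9.
Extremal: y(x) = (-10/9) x + 16/9.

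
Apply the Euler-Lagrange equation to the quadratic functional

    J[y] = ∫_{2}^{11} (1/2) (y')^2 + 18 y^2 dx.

The Lagrangian is L = (1/2) (y')^2 + 18 y^2.
Compute ∂L/∂y = 36y, ∂L/∂y' = y'.
The Euler-Lagrange equation d/dx(∂L/∂y') − ∂L/∂y = 0 reduces to
    y'' − 36 y = 0.
Its general solution is
    y(x) = A e^(6x) + B e^(−6x),
with A, B fixed by the endpoint conditions.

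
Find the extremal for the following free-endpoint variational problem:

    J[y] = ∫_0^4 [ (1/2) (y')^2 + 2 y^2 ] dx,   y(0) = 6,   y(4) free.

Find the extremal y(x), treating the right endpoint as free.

The Lagrangian L = (1/2) (y')^2 + 2 y^2 gives
    ∂L/∂y = 4 y,   ∂L/∂y' = y'.
Euler-Lagrange: y'' − 4 y = 0.
With k = 2, the general solution is
    y(x) = A cosh(2 x) + B sinh(2 x).
Fixed left endpoint y(0) = 6 ⇒ A = 6.
The right endpoint x = 4 is free, so the natural (transversality) condition is ∂L/∂y' |_{x=4} = 0, i.e. y'(4) = 0.
Compute y'(x) = A k sinh(k x) + B k cosh(k x), so
    y'(4) = A k sinh(k·4) + B k cosh(k·4) = 0
    ⇒ B = −A tanh(k·4) = − 6 tanh(2·4).
Therefore the extremal is
    y(x) = 6 cosh(2 x) − 6 tanh(2·4) sinh(2 x).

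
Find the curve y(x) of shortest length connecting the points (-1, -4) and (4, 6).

Arc-length functional: J[y] = ∫ sqrt(1 + (y')^2) dx.
Lagrangian L = sqrt(1 + (y')^2) has no explicit y dependence, so ∂L/∂y = 0 and the Euler-Lagrange equation gives
    d/dx( y' / sqrt(1 + (y')^2) ) = 0  ⇒  y' / sqrt(1 + (y')^2) = const.
Hence y' is constant, so y(x) is affine.
Fitting the endpoints (-1, -4) and (4, 6):
    slope m = (6 − (-4)) / (4 − (-1)) = 2,
    intercept c = (-4) − m·(-1) = -2.
Extremal: y(x) = 2 x - 2.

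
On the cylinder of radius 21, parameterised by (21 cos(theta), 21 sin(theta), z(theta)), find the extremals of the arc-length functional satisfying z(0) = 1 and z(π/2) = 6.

Parameterise the cylinder of radius R = 21 as
    r(θ) = (21 cos θ, 21 sin θ, z(θ)).
The arc-length element is
    ds = sqrt(441 + (dz/dθ)^2) dθ,
so the Lagrangian is L = sqrt(441 + z'^2).
L depends on z' only, not on z or θ, so ∂L/∂z = 0 and
    ∂L/∂z' = z' / sqrt(441 + z'^2).
The Euler-Lagrange equation gives
    d/dθ( z' / sqrt(441 + z'^2) ) = 0,
so z' is constant. Integrating once:
    z(θ) = a θ + b,
a helix on the cylinder (a straight line when the cylinder is unrolled). The constants a, b are determined by the endpoint conditions.
With endpoint conditions z(0) = 1 and z(π/2) = 6: from z(0) = b we get b = 1, and a·π/2 + 1 = 6 gives a = 10/π, so
    z(θ) = (10/π) θ + 1.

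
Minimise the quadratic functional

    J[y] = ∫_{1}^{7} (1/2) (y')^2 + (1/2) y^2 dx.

The Lagrangian is L = (1/2) (y')^2 + (1/2) y^2.
Compute ∂L/∂y = y, ∂L/∂y' = y'.
The Euler-Lagrange equation d/dx(∂L/∂y') − ∂L/∂y = 0 reduces to
    y'' − y = 0.
Its general solution is
    y(x) = A e^x + B e^(−x),
with A, B fixed by the endpoint conditions.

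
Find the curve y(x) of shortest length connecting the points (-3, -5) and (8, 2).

Arc-length functional: J[y] = ∫ sqrt(1 + (y')^2) dx.
Lagrangian L = sqrt(1 + (y')^2) has no explicit y dependence, so ∂L/∂y = 0 and the Euler-Lagrange equation gives
    d/dx( y' / sqrt(1 + (y')^2) ) = 0  ⇒  y' / sqrt(1 + (y')^2) = const.
Hence y' is constant, so y(x) is affine.
Fitting the endpoints (-3, -5) and (8, 2):
    slope m = (2 − (-5)) / (8 − (-3)) = 7/11,
    intercept c = (-5) − m·(-3) = -34/11.
Extremal: y(x) = (7/11) x - 34/11.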